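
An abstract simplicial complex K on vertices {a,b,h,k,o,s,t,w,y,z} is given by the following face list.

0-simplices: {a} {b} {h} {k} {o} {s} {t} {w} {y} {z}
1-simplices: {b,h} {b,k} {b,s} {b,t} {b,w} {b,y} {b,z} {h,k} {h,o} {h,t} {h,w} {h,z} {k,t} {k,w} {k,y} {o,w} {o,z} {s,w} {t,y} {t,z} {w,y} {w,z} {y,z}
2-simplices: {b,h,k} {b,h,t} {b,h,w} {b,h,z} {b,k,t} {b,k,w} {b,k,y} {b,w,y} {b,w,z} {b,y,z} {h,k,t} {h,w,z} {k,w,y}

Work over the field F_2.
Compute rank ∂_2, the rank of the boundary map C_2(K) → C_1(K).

n_0=10 n_1=23 n_2=13  [Z2]
∂1: piv[bh,bk,bs,bt,bw,by,bz,ho] rk=8  ker:hk,ht,hw,hz,kt,kw,ky,ow,oz,sw,ty,tz,wy,wz,yz
∂2: piv[bhk,bht,bhw,bhz,bkt,bkw,bky,bwy,bwz,byz] rk=10  ker:hkt,hwz,kwy
rk∂_2=10

rank∂_2=10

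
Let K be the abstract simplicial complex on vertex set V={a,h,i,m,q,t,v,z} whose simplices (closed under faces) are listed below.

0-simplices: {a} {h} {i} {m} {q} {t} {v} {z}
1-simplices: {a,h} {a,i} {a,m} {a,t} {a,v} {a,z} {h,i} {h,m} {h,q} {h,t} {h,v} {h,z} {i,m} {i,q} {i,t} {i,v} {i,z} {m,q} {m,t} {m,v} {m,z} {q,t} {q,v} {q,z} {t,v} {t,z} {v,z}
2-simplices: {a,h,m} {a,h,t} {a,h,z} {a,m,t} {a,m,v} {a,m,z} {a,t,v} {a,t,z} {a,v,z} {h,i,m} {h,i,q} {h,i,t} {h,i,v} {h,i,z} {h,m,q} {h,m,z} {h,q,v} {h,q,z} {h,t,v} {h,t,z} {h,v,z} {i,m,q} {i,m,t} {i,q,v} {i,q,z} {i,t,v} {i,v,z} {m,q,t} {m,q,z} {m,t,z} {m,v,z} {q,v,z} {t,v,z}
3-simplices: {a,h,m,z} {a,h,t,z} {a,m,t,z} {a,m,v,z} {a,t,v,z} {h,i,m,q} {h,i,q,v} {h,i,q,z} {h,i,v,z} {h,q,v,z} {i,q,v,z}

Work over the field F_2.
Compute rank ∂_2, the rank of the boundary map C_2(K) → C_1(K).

rank∂_2=19

n_0=8 n_1=27 n_2=33 n_3=11  [Z2]
∂1: piv[ah,ai,am,at,av,az,hq] rk=7  ker:hi,hm,ht,hv,hz,im,iq,it,iv,iz,mq,mt,mv,mz,qt,qv,qz,tv,tz,vz
∂2: piv[ahm,aht,ahz,amt,amv,amz,atv,atz,avz,him,hiq,hit,hiv,hiz,hmq,hqv,hqz,htv,mqt] rk=19  ker:hmz,htz,hvz,imq,imt,iqv,iqz,itv,ivz,mqz,mtz,mvz,qvz,tvz
∂3: piv[ahmz,ahtz,amtz,amvz,atvz,himq,hiqv,hiqz,hivz,hqvz] rk=10  ker:iqvz
rk∂_2=19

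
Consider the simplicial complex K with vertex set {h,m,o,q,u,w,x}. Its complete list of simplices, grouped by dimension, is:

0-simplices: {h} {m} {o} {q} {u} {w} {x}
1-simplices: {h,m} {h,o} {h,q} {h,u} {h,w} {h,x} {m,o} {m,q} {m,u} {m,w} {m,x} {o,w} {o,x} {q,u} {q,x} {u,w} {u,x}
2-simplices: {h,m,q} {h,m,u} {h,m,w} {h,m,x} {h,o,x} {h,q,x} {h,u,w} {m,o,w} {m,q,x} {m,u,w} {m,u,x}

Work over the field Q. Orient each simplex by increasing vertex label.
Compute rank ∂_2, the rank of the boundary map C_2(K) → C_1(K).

n_0=7 n_1=17 n_2=11  [Q]
∂1: piv[hm,ho,hq,hu,hw,hx] rk=6  ker:mo,mq,mu,mw,mx,ow,ox,qu,qx,uw,ux
∂2: piv[hmq,hmu,hmw,hmx,hox,hqx,huw,mow,mux] rk=9  ker:mqx,muw
rk∂_2=9

rank∂_2=9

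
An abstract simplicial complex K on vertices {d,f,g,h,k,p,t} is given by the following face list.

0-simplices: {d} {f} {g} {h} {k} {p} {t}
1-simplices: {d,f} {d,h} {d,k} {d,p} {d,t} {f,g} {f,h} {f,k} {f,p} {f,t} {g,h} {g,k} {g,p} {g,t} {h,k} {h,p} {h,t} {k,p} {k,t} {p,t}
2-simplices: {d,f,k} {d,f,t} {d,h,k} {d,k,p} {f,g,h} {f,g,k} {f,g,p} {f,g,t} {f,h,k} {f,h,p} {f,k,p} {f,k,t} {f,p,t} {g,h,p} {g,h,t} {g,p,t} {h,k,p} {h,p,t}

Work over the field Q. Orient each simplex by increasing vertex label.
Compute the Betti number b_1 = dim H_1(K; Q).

n_0=7 n_1=20 n_2=18  [Q]
∂1: piv[df,dh,dk,dp,dt,fg] rk=6  ker:fh,fk,fp,ft,gh,gk,gp,gt,hk,hp,ht,kp,kt,pt
∂2: piv[dfk,dft,dhk,dkp,fgh,fgk,fgp,fgt,fhk,fhp,fkp,fkt,fpt,ght] rk=14  ker:ghp,gpt,hkp,hpt
b_1=(20−6)−14=0

b_1=0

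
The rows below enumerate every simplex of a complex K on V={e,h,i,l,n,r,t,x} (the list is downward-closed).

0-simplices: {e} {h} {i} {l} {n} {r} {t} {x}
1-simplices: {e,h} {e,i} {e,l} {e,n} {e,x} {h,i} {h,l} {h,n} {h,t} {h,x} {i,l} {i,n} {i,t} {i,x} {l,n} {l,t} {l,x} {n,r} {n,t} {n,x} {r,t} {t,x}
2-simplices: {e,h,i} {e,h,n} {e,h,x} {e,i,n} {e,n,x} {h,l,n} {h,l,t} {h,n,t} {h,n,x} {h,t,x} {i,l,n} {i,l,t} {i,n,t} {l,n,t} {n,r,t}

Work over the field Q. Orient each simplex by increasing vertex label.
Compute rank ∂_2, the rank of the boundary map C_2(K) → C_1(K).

n_0=8 n_1=22 n_2=15  [Q]
∂1: piv[eh,ei,el,en,ex,ht,nr] rk=7  ker:hi,hl,hn,hx,il,in,it,ix,ln,lt,lx,nt,nx,rt,tx
∂2: piv[ehi,ehn,ehx,ein,enx,hln,hlt,hnt,htx,iln,ilt,nrt] rk=12  ker:hnx,int,lnt
rk∂_2=12

rank∂_2=12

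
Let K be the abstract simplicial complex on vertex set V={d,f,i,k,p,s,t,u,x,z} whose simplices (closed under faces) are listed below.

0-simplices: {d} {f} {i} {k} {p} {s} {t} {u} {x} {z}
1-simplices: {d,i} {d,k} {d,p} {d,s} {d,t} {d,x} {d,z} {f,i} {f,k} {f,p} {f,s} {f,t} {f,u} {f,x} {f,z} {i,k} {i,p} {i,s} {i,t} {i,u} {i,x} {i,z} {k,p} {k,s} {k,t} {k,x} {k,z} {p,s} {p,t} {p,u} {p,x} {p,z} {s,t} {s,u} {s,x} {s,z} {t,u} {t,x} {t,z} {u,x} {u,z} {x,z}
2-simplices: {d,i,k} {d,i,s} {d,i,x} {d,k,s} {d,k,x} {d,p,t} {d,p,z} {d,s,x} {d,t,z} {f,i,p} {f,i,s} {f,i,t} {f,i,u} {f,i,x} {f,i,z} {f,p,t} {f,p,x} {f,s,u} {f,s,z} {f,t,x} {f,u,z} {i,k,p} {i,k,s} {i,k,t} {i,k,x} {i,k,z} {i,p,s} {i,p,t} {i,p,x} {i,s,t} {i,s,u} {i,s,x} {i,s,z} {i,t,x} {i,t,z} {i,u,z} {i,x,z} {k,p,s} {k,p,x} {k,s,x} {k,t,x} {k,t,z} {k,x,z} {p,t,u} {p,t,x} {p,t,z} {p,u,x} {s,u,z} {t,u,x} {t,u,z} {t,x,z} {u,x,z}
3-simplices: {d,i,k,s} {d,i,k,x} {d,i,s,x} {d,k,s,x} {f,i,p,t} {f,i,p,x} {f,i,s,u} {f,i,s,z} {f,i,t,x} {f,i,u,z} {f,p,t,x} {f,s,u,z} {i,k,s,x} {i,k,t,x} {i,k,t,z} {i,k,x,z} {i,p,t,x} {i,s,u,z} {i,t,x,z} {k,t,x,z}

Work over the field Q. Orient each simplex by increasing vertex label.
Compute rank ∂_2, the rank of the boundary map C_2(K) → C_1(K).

n_0=10 n_1=42 n_2=52 n_3=20  [Q]
∂1: piv[di,dk,dp,ds,dt,dx,dz,fi,fu] rk=9  ker:fk,fp,fs,ft,fx,fz,ik,ip,is,it,iu,ix,iz,kp,ks,kt,kx,kz,ps,pt,pu,px,pz,st,su,sx,sz,tu,tx,tz,ux,uz,xz
∂2: piv[dik,dis,dix,dks,dkx,dpt,dpz,dsx,dtz,fip,fis,fit,fiu,fix,fiz,fpt,fpx,fsu,fsz,ftx,fuz,ikp,ikt,ikz,ips,ist,itz,ixz,ptu,pux,tuz] rk=31  ker:iks,ikx,ipt,ipx,isu,isx,isz,itx,iuz,kps,kpx,ksx,ktx,ktz,kxz,ptx,ptz,suz,tux,txz,uxz
∂3: piv[diks,dikx,disx,dksx,fipt,fipx,fisu,fisz,fitx,fiuz,fptx,fsuz,iktx,iktz,ikxz,itxz] rk=16  ker:iksx,iptx,isuz,ktxz
rk∂_2=31

rank∂_2=31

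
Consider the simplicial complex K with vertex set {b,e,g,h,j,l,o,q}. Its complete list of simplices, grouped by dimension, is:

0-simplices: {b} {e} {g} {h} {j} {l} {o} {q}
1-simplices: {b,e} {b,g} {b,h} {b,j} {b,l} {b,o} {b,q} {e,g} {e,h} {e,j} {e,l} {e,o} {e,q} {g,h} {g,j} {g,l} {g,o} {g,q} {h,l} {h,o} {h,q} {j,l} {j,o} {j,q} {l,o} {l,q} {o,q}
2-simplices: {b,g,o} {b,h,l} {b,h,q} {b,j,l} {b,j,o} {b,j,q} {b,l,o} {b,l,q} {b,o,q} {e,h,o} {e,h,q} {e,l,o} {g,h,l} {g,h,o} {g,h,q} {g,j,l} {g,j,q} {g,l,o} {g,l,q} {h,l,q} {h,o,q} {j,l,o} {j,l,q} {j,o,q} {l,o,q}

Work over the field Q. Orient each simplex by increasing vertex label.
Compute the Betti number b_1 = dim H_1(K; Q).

b_1=3

n_0=8 n_1=27 n_2=25  [Q]
∂1: piv[be,bg,bh,bj,bl,bo,bq] rk=7  ker:eg,eh,ej,el,eo,eq,gh,gj,gl,go,gq,hl,ho,hq,jl,jo,jq,lo,lq,oq
∂2: piv[bgo,bhl,bhq,bjl,bjo,bjq,blo,blq,boq,eho,ehq,elo,ghl,gho,ghq,gjl,glo] rk=17  ker:gjq,glq,hlq,hoq,jlo,jlq,joq,loq
b_1=(27−7)−17=3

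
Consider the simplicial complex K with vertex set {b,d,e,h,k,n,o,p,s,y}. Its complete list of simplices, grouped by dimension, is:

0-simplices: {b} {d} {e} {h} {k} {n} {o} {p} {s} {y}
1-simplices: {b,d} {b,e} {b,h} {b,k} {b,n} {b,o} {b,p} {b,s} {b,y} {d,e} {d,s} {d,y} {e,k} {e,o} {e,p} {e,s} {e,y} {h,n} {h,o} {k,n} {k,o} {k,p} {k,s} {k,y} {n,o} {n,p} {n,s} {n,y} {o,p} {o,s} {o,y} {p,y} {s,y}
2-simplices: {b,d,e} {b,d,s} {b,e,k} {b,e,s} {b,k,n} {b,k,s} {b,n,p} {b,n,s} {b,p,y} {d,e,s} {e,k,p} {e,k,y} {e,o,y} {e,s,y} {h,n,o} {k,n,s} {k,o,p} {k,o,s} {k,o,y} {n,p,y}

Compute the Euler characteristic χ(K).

χ(K)=-3

n_0=10 n_1=33 n_2=20
χ=+10−33+20=-3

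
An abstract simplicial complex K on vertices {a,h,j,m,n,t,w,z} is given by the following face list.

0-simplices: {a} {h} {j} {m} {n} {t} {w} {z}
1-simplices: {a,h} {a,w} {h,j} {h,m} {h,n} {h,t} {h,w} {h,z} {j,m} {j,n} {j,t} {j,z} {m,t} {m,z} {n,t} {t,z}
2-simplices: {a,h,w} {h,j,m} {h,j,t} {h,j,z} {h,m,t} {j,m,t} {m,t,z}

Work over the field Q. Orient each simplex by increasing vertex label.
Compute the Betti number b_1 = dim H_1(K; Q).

n_0=8 n_1=16 n_2=7  [Q]
∂1: piv[ah,aw,hj,hm,hn,ht,hz] rk=7  ker:hw,jm,jn,jt,jz,mt,mz,nt,tz
∂2: piv[ahw,hjm,hjt,hjz,hmt,mtz] rk=6  ker:jmt
b_1=(16−7)−6=3

b_1=3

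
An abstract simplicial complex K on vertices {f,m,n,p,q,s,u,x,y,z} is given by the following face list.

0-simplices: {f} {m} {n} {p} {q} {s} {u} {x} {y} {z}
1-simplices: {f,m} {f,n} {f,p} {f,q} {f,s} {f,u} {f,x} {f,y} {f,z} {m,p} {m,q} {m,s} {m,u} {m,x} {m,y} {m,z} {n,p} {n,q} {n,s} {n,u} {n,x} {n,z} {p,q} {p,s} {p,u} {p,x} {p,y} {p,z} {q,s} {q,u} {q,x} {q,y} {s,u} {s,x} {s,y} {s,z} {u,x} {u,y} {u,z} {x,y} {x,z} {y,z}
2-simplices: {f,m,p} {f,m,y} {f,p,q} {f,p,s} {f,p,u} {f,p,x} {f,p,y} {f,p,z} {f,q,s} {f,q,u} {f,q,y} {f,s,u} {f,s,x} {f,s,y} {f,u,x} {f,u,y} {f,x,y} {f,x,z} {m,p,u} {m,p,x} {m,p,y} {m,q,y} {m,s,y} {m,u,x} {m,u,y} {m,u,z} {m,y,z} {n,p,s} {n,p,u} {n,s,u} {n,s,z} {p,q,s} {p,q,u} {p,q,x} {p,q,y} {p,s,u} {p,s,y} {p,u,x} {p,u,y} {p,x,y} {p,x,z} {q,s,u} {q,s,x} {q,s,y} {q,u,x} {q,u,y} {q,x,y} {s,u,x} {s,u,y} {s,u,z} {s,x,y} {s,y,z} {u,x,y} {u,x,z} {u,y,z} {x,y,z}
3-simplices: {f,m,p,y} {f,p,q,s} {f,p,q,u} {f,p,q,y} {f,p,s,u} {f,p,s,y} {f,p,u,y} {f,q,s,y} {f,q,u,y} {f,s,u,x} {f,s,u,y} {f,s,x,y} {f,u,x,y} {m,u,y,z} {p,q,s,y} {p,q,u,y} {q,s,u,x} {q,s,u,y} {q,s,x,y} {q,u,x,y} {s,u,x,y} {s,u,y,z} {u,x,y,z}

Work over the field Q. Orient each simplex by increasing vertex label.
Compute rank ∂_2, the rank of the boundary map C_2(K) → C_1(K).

n_0=10 n_1=42 n_2=56 n_3=23  [Q]
∂1: piv[fm,fn,fp,fq,fs,fu,fx,fy,fz] rk=9  ker:mp,mq,ms,mu,mx,my,mz,np,nq,ns,nu,nx,nz,pq,ps,pu,px,py,pz,qs,qu,qx,qy,su,sx,sy,sz,ux,uy,uz,xy,xz,yz
∂2: piv[fmp,fmy,fpq,fps,fpu,fpx,fpy,fpz,fqs,fqu,fqy,fsu,fsx,fsy,fux,fuy,fxy,fxz,mpu,mpx,mqy,msy,muz,myz,nps,npu,nsz,pqx,suz,uxz] rk=30  ker:mpy,mux,muy,nsu,pqs,pqu,pqy,psu,psy,pux,puy,pxy,pxz,qsu,qsx,qsy,qux,quy,qxy,sux,suy,sxy,syz,uxy,uyz,xyz
∂3: piv[fmpy,fpqs,fpqu,fpqy,fpsu,fpsy,fpuy,fqsy,fquy,fsux,fsuy,fsxy,fuxy,muyz,qsux,qsuy,qsxy,suyz,uxyz] rk=19  ker:pqsy,pquy,quxy,suxy
rk∂_2=30

rank∂_2=30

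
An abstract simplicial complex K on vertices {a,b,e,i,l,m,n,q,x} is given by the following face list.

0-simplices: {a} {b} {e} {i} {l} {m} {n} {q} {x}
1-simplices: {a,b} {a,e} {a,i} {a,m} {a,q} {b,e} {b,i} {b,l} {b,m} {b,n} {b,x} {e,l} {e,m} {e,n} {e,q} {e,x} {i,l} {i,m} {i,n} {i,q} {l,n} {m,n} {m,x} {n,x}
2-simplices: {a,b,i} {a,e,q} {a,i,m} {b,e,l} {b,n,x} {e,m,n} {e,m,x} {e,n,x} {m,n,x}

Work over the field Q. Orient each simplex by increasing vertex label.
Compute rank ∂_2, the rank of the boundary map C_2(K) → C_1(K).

n_0=9 n_1=24 n_2=9  [Q]
∂1: piv[ab,ae,ai,am,aq,bl,bn,bx] rk=8  ker:be,bi,bm,el,em,en,eq,ex,il,im,in,iq,ln,mn,mx,nx
∂2: piv[abi,aeq,aim,bel,bnx,emn,emx,enx] rk=8  ker:mnx
rk∂_2=8

rank∂_2=8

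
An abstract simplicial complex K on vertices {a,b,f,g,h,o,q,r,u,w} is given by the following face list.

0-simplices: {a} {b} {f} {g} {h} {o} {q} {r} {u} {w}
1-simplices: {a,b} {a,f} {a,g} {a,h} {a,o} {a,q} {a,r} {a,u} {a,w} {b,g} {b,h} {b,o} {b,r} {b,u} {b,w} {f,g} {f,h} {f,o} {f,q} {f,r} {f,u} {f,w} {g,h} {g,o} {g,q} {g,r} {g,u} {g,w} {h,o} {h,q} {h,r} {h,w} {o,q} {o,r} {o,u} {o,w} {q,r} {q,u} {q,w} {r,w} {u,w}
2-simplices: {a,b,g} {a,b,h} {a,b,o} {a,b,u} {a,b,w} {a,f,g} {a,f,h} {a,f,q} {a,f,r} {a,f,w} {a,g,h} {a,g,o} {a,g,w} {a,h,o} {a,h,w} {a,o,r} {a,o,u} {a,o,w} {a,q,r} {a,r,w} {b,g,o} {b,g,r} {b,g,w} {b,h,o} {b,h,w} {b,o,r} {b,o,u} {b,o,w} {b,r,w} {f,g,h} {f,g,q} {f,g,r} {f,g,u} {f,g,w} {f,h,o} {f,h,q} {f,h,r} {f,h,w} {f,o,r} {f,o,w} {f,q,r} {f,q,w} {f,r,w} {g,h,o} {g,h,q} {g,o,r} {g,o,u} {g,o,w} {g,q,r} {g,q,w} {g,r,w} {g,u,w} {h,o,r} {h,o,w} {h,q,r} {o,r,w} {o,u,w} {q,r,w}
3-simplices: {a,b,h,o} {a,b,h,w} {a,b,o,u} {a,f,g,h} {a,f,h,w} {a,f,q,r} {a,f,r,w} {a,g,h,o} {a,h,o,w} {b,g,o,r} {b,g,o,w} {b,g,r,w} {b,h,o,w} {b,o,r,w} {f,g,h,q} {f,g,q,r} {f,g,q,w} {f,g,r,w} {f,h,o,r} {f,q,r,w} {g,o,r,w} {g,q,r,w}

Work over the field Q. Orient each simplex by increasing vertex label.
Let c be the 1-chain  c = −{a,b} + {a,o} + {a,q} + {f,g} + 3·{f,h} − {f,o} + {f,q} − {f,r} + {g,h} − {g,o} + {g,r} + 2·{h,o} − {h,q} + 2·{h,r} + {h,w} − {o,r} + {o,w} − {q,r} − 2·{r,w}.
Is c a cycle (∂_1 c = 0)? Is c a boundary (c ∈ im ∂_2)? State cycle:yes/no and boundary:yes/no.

cycle:no boundary:no

n_0=10 n_1=41 n_2=58 n_3=22  [Q]
∂1: piv[ab,af,ag,ah,ao,aq,ar,au,aw] rk=9  ker:bg,bh,bo,br,bu,bw,fg,fh,fo,fq,fr,fu,fw,gh,go,gq,gr,gu,gw,ho,hq,hr,hw,oq,or,ou,ow,qr,qu,qw,rw,uw
∂2: piv[abg,abh,abo,abu,abw,afg,afh,afq,afr,afw,agh,ago,agw,aho,ahw,aor,aou,aow,aqr,arw,bgr,bor,fgq,fgu,fho,fhq,fhr,fqw,gou,guw] rk=30  ker:bgo,bgw,bho,bhw,bou,bow,brw,fgh,fgr,fgw,fhw,for,fow,fqr,frw,gho,ghq,gor,gow,gqr,gqw,grw,hor,how,hqr,orw,ouw,qrw
∂3: piv[abho,abhw,abou,afgh,afhw,afqr,afrw,agho,ahow,bgor,bgow,bgrw,bhow,borw,fghq,fgqr,fgqw,fgrw,fhor,fqrw] rk=20  ker:gorw,gqrw
∂1c = −{a} − {b} − 3·{f} + {o} + 2·{q} + 2·{r}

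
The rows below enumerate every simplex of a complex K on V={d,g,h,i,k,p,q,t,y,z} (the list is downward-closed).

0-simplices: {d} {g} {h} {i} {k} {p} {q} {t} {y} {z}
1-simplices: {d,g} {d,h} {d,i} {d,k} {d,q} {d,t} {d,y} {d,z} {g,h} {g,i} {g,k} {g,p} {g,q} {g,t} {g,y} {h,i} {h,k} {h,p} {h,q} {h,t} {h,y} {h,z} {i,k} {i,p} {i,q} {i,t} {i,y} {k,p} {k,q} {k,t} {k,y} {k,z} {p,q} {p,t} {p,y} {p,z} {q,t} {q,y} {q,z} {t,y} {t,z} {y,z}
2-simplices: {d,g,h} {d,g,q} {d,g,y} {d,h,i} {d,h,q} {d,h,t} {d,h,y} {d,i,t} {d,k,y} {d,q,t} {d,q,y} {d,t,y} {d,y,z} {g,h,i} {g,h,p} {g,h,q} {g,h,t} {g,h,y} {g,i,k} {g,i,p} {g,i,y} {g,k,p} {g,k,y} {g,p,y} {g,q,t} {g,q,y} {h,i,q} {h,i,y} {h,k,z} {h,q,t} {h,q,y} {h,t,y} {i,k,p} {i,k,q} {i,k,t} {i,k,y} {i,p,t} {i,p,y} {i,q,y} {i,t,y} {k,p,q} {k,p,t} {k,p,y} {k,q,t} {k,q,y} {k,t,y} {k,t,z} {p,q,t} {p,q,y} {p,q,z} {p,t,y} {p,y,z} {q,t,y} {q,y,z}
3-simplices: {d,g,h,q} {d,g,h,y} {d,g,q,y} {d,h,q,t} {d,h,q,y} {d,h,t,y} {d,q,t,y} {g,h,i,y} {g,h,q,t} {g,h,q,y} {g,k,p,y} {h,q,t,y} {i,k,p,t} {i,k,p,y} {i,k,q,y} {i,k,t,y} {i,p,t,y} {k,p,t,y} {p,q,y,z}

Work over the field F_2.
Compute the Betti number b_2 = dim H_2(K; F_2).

b_2=7

n_0=10 n_1=42 n_2=54 n_3=19  [Z2]
∂1: piv[dg,dh,di,dk,dq,dt,dy,dz,gp] rk=9  ker:gh,gi,gk,gq,gt,gy,hi,hk,hp,hq,ht,hy,hz,ik,ip,iq,it,iy,kp,kq,kt,ky,kz,pq,pt,py,pz,qt,qy,qz,ty,tz,yz
∂2: piv[dgh,dgq,dgy,dhi,dhq,dht,dhy,dit,dky,dqt,dqy,dty,dyz,ghi,ghp,ght,gik,gip,giy,gkp,gky,gpy,hiq,hkz,ikq,ikt,ipt,kpq,ktz,pqz,pyz] rk=31  ker:ghq,ghy,gqt,gqy,hiy,hqt,hqy,hty,ikp,iky,ipy,iqy,ity,kpt,kpy,kqt,kqy,kty,pqt,pqy,pty,qty,qyz
∂3: piv[dghq,dghy,dgqy,dhqt,dhqy,dhty,dqty,ghiy,ghqt,gkpy,ikpt,ikpy,ikqy,ikty,ipty,pqyz] rk=16  ker:ghqy,hqty,kpty
b_2=(54−31)−16=7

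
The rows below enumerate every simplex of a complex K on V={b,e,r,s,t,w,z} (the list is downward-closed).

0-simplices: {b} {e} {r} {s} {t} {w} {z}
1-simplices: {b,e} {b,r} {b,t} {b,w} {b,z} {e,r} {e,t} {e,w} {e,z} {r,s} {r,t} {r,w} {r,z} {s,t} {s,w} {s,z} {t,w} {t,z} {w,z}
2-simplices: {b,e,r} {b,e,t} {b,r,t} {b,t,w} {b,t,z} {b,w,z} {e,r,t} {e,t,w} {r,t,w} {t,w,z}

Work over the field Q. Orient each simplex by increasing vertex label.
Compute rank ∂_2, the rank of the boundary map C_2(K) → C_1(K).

rank∂_2=8

n_0=7 n_1=19 n_2=10  [Q]
∂1: piv[be,br,bt,bw,bz,rs] rk=6  ker:er,et,ew,ez,rt,rw,rz,st,sw,sz,tw,tz,wz
∂2: piv[ber,bet,brt,btw,btz,bwz,etw,rtw] rk=8  ker:ert,twz
rk∂_2=8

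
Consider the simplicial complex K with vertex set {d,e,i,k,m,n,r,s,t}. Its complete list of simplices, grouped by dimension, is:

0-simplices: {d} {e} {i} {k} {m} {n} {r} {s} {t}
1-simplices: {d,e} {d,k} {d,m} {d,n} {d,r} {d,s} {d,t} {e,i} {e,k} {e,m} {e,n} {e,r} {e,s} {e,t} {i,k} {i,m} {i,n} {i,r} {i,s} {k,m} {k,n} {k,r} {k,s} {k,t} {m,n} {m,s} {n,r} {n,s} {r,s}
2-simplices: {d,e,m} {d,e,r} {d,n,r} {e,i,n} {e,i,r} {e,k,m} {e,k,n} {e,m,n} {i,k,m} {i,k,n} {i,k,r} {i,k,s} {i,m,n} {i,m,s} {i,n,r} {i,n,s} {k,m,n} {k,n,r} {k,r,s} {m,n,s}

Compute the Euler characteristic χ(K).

χ(K)=0

n_0=9 n_1=29 n_2=20
χ=+9−29+20=0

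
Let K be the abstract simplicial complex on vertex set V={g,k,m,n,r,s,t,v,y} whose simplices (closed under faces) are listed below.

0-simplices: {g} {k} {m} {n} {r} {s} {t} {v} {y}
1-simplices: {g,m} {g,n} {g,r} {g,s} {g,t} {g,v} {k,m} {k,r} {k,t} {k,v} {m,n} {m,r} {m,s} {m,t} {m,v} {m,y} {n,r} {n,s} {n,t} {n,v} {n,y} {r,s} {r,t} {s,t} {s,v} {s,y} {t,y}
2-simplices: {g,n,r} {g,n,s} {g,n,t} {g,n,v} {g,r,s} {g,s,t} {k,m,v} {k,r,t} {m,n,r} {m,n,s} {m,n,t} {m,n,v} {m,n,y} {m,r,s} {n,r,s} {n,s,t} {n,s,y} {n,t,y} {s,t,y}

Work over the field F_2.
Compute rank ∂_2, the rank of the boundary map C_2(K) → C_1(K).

rank∂_2=15

n_0=9 n_1=27 n_2=19  [Z2]
∂1: piv[gm,gn,gr,gs,gt,gv,km,my] rk=8  ker:kr,kt,kv,mn,mr,ms,mt,mv,nr,ns,nt,nv,ny,rs,rt,st,sv,sy,ty
∂2: piv[gnr,gns,gnt,gnv,grs,gst,kmv,krt,mnr,mns,mnt,mnv,mny,nsy,nty] rk=15  ker:mrs,nrs,nst,sty
rk∂_2=15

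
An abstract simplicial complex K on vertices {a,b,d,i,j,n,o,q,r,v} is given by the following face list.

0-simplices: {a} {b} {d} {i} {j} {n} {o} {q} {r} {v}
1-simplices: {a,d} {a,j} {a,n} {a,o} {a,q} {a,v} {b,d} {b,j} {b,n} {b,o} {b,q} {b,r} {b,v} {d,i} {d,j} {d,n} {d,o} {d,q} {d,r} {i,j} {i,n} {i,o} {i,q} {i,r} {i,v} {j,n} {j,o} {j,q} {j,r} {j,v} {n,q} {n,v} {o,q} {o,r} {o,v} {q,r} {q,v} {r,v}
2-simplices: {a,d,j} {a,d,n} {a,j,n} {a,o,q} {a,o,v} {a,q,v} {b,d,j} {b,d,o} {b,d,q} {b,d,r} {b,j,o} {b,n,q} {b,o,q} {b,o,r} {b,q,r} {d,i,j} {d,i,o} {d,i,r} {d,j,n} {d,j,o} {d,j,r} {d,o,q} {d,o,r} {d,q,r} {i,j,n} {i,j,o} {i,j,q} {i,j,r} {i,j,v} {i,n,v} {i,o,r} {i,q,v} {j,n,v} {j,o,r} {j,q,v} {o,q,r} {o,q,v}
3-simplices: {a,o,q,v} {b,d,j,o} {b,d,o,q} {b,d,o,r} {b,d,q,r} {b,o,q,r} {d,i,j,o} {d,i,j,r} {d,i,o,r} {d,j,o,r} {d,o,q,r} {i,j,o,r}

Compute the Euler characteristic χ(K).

χ(K)=-3

n_0=10 n_1=38 n_2=37 n_3=12
χ=+10−38+37−12=-3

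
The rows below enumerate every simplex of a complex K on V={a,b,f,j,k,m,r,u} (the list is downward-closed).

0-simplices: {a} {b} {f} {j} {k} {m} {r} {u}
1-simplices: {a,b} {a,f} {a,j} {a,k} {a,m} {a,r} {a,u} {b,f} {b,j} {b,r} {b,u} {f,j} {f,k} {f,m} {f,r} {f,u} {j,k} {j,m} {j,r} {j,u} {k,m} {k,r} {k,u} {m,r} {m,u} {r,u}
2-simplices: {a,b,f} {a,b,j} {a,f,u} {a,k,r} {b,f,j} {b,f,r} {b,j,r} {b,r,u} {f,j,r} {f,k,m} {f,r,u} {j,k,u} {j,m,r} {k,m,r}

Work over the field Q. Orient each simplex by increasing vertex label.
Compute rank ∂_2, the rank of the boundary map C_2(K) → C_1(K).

n_0=8 n_1=26 n_2=14  [Q]
∂1: piv[ab,af,aj,ak,am,ar,au] rk=7  ker:bf,bj,br,bu,fj,fk,fm,fr,fu,jk,jm,jr,ju,km,kr,ku,mr,mu,ru
∂2: piv[abf,abj,afu,akr,bfj,bfr,bjr,bru,fkm,fru,jku,jmr,kmr] rk=13  ker:fjr
rk∂_2=13

rank∂_2=13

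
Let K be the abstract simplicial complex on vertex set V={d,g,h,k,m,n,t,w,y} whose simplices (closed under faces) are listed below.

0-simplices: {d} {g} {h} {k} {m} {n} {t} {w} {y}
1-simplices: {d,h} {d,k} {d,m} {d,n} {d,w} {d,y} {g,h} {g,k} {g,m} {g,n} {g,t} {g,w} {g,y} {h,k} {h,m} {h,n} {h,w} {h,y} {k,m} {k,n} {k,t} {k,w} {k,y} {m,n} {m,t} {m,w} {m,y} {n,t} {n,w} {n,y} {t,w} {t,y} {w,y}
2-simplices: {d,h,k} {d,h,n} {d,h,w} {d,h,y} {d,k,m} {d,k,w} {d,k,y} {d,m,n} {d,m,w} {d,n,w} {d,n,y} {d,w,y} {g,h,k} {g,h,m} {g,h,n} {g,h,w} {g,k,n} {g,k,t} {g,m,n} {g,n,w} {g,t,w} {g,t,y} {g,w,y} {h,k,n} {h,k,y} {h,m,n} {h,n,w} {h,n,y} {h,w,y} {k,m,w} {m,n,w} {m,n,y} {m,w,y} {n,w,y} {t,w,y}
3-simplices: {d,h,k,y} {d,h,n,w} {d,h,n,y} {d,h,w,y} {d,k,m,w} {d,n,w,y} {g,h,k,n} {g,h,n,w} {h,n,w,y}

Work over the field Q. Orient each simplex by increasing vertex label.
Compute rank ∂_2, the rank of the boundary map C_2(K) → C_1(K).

n_0=9 n_1=33 n_2=35 n_3=9  [Q]
∂1: piv[dh,dk,dm,dn,dw,dy,gh,gt] rk=8  ker:gk,gm,gn,gw,gy,hk,hm,hn,hw,hy,km,kn,kt,kw,ky,mn,mt,mw,my,nt,nw,ny,tw,ty,wy
∂2: piv[dhk,dhn,dhw,dhy,dkm,dkw,dky,dmn,dmw,dnw,dny,dwy,ghk,ghm,ghn,ghw,gkn,gkt,gmn,gtw,gty,gwy,mny] rk=23  ker:gnw,hkn,hky,hmn,hnw,hny,hwy,kmw,mnw,mwy,nwy,twy
∂3: piv[dhky,dhnw,dhny,dhwy,dkmw,dnwy,ghkn,ghnw] rk=8  ker:hnwy
rk∂_2=23

rank∂_2=23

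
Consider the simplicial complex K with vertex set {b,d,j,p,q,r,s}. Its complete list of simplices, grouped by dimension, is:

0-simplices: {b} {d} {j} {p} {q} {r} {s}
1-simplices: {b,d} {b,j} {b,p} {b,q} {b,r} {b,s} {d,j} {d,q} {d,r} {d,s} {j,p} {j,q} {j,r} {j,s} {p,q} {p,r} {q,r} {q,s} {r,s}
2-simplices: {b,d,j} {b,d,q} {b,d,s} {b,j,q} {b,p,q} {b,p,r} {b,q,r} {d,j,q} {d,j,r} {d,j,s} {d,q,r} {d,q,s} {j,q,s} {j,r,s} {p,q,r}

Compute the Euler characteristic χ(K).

n_0=7 n_1=19 n_2=15
χ=+7−19+15=3

χ(K)=3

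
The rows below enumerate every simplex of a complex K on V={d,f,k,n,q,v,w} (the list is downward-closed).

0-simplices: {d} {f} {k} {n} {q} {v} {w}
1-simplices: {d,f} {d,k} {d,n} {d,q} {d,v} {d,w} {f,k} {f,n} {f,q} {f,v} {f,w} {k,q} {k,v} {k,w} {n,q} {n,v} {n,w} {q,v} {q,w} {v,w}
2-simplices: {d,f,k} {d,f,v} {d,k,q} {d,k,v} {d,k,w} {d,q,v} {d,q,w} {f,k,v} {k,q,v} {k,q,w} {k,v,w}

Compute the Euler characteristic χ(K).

χ(K)=-2

n_0=7 n_1=20 n_2=11
χ=+7−20+11=-2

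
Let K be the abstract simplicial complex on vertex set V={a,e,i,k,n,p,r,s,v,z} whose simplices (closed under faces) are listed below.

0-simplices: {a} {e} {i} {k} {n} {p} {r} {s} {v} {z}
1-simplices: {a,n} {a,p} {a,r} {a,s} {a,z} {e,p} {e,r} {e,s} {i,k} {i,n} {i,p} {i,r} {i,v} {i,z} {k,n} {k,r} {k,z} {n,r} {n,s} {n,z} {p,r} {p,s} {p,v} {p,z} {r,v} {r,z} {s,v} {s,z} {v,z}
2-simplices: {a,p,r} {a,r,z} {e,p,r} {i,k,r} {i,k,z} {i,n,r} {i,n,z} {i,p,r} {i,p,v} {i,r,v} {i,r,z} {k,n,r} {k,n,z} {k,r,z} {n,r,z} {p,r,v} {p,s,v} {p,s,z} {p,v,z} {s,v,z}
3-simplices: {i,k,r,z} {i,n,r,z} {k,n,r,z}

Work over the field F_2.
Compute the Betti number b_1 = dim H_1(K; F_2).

n_0=10 n_1=29 n_2=20 n_3=3  [Z2]
∂1: piv[an,ap,ar,as,az,ep,ik,in,iv] rk=9  ker:er,es,ip,ir,iz,kn,kr,kz,nr,ns,nz,pr,ps,pv,pz,rv,rz,sv,sz,vz
∂2: piv[apr,arz,epr,ikr,ikz,inr,inz,ipr,ipv,irv,irz,knr,psv,psz,pvz] rk=15  ker:knz,krz,nrz,prv,svz
∂3: piv[ikrz,inrz,knrz] rk=3
b_1=(29−9)−15=5

b_1=5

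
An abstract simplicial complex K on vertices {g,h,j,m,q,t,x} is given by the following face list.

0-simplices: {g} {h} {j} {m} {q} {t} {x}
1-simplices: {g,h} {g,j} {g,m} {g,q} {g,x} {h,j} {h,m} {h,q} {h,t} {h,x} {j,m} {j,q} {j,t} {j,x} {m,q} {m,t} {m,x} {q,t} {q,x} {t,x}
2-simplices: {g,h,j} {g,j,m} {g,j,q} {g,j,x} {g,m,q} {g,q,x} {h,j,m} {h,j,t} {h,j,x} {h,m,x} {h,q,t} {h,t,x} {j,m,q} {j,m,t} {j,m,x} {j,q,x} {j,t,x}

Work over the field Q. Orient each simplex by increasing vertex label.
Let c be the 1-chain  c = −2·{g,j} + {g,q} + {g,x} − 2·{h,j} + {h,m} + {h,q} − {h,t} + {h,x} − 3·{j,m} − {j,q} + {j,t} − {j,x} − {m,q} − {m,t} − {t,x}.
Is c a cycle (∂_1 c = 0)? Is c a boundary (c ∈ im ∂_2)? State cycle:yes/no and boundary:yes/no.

n_0=7 n_1=20 n_2=17  [Q]
∂1: piv[gh,gj,gm,gq,gx,ht] rk=6  ker:hj,hm,hq,hx,jm,jq,jt,jx,mq,mt,mx,qt,qx,tx
∂2: piv[ghj,gjm,gjq,gjx,gmq,gqx,hjm,hjt,hjx,hmx,hqt,htx,jmt] rk=13  ker:jmq,jmx,jqx,jtx
∂1c = 0
c vs im∂2: residual ≠ 0 ⇒ not boundary

cycle:yes boundary:no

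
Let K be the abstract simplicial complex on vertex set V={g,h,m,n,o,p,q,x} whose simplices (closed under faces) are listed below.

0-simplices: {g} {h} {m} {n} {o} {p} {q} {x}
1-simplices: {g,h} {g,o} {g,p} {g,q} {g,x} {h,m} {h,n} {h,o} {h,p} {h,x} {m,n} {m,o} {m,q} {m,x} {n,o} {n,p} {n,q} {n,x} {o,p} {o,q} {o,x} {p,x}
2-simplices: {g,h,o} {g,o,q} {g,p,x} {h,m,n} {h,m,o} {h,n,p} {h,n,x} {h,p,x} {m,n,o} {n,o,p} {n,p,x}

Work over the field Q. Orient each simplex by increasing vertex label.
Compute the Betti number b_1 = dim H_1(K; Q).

b_1=5

n_0=8 n_1=22 n_2=11  [Q]
∂1: piv[gh,go,gp,gq,gx,hm,hn] rk=7  ker:ho,hp,hx,mn,mo,mq,mx,no,np,nq,nx,op,oq,ox,px
∂2: piv[gho,goq,gpx,hmn,hmo,hnp,hnx,hpx,mno,nop] rk=10  ker:npx
b_1=(22−7)−10=5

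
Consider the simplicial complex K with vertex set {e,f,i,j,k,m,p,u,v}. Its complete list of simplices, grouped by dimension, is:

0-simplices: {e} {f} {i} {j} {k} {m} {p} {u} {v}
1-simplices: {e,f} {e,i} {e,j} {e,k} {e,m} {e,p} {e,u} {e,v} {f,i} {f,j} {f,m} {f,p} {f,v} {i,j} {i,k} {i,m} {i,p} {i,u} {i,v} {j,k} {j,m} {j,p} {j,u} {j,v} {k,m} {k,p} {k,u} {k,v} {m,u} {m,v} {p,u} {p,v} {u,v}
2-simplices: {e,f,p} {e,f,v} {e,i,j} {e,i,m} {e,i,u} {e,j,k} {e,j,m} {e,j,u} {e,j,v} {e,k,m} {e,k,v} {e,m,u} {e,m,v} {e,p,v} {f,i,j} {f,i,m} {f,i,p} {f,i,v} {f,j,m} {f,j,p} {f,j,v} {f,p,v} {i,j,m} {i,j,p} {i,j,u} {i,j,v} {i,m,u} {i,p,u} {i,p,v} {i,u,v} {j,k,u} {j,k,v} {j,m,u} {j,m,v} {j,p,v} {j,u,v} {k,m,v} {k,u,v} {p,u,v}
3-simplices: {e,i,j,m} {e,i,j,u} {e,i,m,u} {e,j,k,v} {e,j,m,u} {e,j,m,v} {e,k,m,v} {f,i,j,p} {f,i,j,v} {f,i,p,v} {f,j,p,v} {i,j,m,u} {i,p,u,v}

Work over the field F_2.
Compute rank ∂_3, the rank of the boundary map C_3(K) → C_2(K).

n_0=9 n_1=33 n_2=39 n_3=13  [Z2]
∂1: piv[ef,ei,ej,ek,em,ep,eu,ev] rk=8  ker:fi,fj,fm,fp,fv,ij,ik,im,ip,iu,iv,jk,jm,jp,ju,jv,km,kp,ku,kv,mu,mv,pu,pv,uv
∂2: piv[efp,efv,eij,eim,eiu,ejk,ejm,eju,ejv,ekm,ekv,emu,emv,epv,fij,fim,fip,fiv,fjp,fjv,ipu,iuv,jku] rk=23  ker:fjm,fpv,ijm,ijp,iju,ijv,imu,ipv,jkv,jmu,jmv,jpv,juv,kmv,kuv,puv
∂3: piv[eijm,eiju,eimu,ejkv,ejmu,ejmv,ekmv,fijp,fijv,fipv,fjpv,ipuv] rk=12  ker:ijmu
rk∂_3=12

rank∂_3=12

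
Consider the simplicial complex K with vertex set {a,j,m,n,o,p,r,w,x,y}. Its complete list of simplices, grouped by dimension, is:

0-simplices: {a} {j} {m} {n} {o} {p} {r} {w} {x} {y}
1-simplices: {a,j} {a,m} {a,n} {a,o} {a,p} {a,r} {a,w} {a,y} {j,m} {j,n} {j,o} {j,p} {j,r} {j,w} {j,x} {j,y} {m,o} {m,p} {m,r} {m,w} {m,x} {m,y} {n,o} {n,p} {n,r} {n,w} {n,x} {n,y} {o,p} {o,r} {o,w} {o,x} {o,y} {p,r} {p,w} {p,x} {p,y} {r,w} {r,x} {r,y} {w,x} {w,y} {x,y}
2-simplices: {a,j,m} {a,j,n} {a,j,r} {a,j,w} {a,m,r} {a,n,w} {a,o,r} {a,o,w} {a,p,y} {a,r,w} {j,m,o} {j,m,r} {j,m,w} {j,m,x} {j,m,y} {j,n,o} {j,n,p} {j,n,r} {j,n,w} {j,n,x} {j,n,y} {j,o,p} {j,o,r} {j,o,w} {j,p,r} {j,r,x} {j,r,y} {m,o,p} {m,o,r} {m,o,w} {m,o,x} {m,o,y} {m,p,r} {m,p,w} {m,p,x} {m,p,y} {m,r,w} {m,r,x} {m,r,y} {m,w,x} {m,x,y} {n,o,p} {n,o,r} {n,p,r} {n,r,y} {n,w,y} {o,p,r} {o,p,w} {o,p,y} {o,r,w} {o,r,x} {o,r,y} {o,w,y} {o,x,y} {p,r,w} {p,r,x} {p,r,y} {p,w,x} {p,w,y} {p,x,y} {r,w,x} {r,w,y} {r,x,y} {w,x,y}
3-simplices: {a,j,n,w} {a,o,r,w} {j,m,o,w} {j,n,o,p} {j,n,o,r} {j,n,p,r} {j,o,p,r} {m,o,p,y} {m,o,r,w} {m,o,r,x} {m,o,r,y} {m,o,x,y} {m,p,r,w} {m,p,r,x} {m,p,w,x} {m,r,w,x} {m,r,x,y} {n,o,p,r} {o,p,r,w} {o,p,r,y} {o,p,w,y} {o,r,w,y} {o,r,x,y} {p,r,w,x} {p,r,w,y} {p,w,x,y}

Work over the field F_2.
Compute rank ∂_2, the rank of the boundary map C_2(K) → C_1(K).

rank∂_2=33

n_0=10 n_1=43 n_2=64 n_3=26  [Z2]
∂1: piv[aj,am,an,ao,ap,ar,aw,ay,jx] rk=9  ker:jm,jn,jo,jp,jr,jw,jy,mo,mp,mr,mw,mx,my,no,np,nr,nw,nx,ny,op,or,ow,ox,oy,pr,pw,px,py,rw,rx,ry,wx,wy,xy
∂2: piv[ajm,ajn,ajr,ajw,amr,anw,aor,aow,apy,arw,jmo,jmw,jmx,jmy,jno,jnp,jnr,jnx,jny,jop,jor,jpr,jrx,jry,mop,mox,moy,mpw,mpx,mpy,mwx,mxy,nwy] rk=33  ker:jmr,jnw,jow,mor,mow,mpr,mrw,mrx,mry,nop,nor,npr,nry,opr,opw,opy,orw,orx,ory,owy,oxy,prw,prx,pry,pwx,pwy,pxy,rwx,rwy,rxy,wxy
∂3: piv[ajnw,aorw,jmow,jnop,jnor,jnpr,jopr,mopy,morw,morx,mory,moxy,mprw,mprx,mpwx,mrwx,mrxy,oprw,opry,opwy,orwy,pwxy] rk=22  ker:nopr,orxy,prwx,prwy
rk∂_2=33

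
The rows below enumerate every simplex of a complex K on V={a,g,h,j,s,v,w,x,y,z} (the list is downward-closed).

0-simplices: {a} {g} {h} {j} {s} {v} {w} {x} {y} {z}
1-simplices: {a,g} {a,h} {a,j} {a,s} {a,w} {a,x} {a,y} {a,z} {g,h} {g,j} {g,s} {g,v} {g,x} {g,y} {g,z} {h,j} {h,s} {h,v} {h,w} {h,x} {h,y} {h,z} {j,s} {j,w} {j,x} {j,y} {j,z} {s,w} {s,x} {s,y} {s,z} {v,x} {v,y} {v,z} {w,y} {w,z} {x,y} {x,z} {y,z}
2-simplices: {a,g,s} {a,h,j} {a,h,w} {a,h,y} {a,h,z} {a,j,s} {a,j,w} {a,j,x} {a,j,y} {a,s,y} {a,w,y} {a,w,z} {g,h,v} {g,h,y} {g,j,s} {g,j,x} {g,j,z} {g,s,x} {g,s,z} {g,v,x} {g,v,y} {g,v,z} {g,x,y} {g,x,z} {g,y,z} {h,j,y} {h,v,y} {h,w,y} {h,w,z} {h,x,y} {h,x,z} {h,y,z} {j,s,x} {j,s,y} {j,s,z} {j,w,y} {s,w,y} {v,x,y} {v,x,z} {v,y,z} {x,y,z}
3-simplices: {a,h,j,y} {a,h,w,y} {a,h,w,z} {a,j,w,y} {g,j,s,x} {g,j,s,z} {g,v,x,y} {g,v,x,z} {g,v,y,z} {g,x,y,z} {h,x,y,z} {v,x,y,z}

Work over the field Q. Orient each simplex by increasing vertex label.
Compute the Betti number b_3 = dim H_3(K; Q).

b_3=1

n_0=10 n_1=39 n_2=41 n_3=12  [Q]
∂1: piv[ag,ah,aj,as,aw,ax,ay,az,gv] rk=9  ker:gh,gj,gs,gx,gy,gz,hj,hs,hv,hw,hx,hy,hz,js,jw,jx,jy,jz,sw,sx,sy,sz,vx,vy,vz,wy,wz,xy,xz,yz
∂2: piv[ags,ahj,ahw,ahy,ahz,ajs,ajw,ajx,ajy,asy,awy,awz,ghv,ghy,gjs,gjx,gjz,gsx,gsz,gvx,gvy,gvz,gxy,gxz,gyz,hxy,hxz,swy] rk=28  ker:hjy,hvy,hwy,hwz,hyz,jsx,jsy,jsz,jwy,vxy,vxz,vyz,xyz
∂3: piv[ahjy,ahwy,ahwz,ajwy,gjsx,gjsz,gvxy,gvxz,gvyz,gxyz,hxyz] rk=11  ker:vxyz
b_3=(12−11)−0=1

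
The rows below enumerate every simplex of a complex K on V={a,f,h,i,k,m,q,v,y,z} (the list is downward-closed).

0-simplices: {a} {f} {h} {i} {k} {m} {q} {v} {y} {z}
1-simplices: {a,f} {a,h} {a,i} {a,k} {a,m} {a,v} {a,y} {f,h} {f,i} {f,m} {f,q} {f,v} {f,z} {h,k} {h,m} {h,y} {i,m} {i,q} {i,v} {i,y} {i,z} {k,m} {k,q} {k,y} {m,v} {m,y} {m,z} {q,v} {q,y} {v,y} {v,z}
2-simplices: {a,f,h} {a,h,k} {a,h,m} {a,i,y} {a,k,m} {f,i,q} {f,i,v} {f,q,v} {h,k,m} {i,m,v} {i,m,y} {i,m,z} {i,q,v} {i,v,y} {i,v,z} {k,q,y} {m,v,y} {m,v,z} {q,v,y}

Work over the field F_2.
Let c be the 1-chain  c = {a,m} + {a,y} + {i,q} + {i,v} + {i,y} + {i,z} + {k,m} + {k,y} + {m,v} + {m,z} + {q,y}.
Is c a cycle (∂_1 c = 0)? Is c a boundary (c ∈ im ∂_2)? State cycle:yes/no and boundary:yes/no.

n_0=10 n_1=31 n_2=19  [Z2]
∂1: piv[af,ah,ai,ak,am,av,ay,fq,fz] rk=9  ker:fh,fi,fm,fv,hk,hm,hy,im,iq,iv,iy,iz,km,kq,ky,mv,my,mz,qv,qy,vy,vz
∂2: piv[afh,ahk,ahm,aiy,akm,fiq,fiv,fqv,imv,imy,imz,ivy,ivz,kqy,qvy] rk=15  ker:hkm,iqv,mvy,mvz
∂1c = 0
c vs im∂2: residual ≠ 0 ⇒ not boundary

cycle:yes boundary:no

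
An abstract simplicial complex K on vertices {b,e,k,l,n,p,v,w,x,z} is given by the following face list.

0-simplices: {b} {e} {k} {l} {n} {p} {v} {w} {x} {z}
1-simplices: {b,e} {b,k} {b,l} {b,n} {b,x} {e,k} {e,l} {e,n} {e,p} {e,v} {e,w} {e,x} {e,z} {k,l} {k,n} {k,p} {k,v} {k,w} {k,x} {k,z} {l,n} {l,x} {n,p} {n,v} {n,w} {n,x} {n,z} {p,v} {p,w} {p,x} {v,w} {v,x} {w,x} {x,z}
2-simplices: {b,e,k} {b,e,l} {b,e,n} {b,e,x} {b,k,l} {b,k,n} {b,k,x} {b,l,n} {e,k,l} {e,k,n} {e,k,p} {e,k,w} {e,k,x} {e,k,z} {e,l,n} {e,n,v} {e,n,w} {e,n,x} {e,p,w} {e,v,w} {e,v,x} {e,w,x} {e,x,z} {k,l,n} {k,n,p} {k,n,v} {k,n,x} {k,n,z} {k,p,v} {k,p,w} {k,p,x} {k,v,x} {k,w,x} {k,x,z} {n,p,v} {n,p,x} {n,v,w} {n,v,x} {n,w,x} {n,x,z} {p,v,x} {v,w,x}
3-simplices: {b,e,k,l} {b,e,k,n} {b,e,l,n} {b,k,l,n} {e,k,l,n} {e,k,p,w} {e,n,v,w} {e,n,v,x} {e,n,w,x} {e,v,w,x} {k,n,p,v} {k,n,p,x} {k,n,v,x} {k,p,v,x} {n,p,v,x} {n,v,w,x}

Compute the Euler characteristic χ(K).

χ(K)=2

n_0=10 n_1=34 n_2=42 n_3=16
χ=+10−34+42−16=2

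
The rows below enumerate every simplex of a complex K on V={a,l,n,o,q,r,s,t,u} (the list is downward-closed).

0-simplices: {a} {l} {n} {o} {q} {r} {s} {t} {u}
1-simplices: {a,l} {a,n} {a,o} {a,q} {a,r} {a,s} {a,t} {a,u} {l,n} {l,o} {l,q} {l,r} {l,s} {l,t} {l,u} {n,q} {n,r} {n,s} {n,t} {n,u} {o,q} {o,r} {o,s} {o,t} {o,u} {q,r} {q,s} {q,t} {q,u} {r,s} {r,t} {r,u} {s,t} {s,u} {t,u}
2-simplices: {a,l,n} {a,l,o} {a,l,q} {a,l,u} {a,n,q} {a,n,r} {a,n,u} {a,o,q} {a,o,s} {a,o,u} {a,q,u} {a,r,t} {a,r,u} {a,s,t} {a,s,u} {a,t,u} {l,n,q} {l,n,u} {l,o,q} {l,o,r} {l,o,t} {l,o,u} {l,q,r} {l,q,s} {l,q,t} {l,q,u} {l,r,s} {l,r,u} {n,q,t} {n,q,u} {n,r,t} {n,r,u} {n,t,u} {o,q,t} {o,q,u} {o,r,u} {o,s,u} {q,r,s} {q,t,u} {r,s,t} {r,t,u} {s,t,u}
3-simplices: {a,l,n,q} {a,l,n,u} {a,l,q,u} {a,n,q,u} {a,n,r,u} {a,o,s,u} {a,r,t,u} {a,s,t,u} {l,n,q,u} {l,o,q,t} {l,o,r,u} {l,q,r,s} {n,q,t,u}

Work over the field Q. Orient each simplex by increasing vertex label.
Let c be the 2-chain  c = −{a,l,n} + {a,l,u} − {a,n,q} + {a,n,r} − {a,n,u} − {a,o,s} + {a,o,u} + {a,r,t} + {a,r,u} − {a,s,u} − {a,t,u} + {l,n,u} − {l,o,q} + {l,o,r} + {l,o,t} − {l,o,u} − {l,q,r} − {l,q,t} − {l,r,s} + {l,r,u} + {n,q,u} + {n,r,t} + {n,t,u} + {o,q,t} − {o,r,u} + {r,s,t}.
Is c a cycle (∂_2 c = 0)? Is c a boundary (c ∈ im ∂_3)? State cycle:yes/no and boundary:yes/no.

cycle:no boundary:no

n_0=9 n_1=35 n_2=42 n_3=13  [Q]
∂1: piv[al,an,ao,aq,ar,as,at,au] rk=8  ker:ln,lo,lq,lr,ls,lt,lu,nq,nr,ns,nt,nu,oq,or,os,ot,ou,qr,qs,qt,qu,rs,rt,ru,st,su,tu
∂2: piv[aln,alo,alq,alu,anq,anr,anu,aoq,aos,aou,aqu,art,aru,ast,asu,atu,lor,lot,lqr,lqs,lqt,lrs,lru,nqt,nrt,rst] rk=26  ker:lnq,lnu,loq,lou,lqu,nqu,nru,ntu,oqt,oqu,oru,osu,qrs,qtu,rtu,stu
∂3: piv[alnq,alnu,alqu,anqu,anru,aosu,artu,astu,loqt,loru,lqrs,nqtu] rk=12  ker:lnqu
∂2c = {a,q} + {a,r} − 2·{a,t} − {l,q} + {l,s} + 2·{n,r} − 2·{n,u} − {o,s} + {o,u} − {q,r} + {q,u} + {r,t} + {r,u} + {s,t} − {s,u}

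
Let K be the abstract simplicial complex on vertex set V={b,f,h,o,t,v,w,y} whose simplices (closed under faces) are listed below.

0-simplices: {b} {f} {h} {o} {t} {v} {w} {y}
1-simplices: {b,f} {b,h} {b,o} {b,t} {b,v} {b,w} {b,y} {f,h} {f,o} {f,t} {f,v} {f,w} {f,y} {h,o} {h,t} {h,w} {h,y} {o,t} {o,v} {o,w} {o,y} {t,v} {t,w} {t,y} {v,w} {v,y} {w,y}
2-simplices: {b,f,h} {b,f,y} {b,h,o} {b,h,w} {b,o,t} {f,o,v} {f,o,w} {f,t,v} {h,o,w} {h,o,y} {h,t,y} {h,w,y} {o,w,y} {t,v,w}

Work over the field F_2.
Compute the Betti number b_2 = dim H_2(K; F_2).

b_2=1

n_0=8 n_1=27 n_2=14  [Z2]
∂1: piv[bf,bh,bo,bt,bv,bw,by] rk=7  ker:fh,fo,ft,fv,fw,fy,ho,ht,hw,hy,ot,ov,ow,oy,tv,tw,ty,vw,vy,wy
∂2: piv[bfh,bfy,bho,bhw,bot,fov,fow,ftv,how,hoy,hty,hwy,tvw] rk=13  ker:owy
b_2=(14−13)−0=1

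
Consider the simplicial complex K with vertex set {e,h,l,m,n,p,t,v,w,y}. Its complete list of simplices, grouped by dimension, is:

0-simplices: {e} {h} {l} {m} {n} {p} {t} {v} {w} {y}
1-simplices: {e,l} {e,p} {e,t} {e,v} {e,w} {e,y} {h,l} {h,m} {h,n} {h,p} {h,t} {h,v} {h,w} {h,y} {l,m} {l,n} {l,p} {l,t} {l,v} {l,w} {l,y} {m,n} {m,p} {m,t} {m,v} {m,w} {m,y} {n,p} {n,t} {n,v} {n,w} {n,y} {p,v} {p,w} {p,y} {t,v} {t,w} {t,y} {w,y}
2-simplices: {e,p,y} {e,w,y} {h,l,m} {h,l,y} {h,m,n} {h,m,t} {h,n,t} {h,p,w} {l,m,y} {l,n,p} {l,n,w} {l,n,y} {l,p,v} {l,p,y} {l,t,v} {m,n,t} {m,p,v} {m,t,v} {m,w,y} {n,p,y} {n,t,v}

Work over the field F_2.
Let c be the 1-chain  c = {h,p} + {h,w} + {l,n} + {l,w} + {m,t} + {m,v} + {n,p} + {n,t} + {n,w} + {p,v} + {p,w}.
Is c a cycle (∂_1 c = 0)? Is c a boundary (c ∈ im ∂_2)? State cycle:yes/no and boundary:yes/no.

cycle:yes boundary:no

n_0=10 n_1=39 n_2=21  [Z2]
∂1: piv[el,ep,et,ev,ew,ey,hl,hm,hn] rk=9  ker:hp,ht,hv,hw,hy,lm,ln,lp,lt,lv,lw,ly,mn,mp,mt,mv,mw,my,np,nt,nv,nw,ny,pv,pw,py,tv,tw,ty,wy
∂2: piv[epy,ewy,hlm,hly,hmn,hmt,hnt,hpw,lmy,lnp,lnw,lny,lpv,lpy,ltv,mpv,mtv,mwy,ntv] rk=19  ker:mnt,npy
∂1c = 0
c vs im∂2: residual ≠ 0 ⇒ not boundary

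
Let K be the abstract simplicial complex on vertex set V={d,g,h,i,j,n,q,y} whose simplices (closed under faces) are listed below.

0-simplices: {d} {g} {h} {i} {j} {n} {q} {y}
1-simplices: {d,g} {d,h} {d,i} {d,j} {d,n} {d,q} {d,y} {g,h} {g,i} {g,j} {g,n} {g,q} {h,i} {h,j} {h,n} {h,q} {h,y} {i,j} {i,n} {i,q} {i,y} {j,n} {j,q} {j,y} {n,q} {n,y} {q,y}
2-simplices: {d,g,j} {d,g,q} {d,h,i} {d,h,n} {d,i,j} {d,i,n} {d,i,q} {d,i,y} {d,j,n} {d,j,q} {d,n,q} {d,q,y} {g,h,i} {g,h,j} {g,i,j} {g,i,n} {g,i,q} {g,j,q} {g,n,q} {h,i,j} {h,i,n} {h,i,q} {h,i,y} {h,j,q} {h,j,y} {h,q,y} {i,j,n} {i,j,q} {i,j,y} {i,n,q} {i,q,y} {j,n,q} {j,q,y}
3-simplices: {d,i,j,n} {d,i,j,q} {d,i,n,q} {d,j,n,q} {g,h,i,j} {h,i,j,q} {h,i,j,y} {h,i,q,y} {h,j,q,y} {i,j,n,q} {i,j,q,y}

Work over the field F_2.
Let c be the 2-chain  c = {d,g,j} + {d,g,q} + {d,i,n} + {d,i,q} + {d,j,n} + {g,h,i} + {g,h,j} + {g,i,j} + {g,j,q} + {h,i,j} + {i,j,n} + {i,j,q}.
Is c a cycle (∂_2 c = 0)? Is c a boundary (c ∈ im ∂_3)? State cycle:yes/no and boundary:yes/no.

cycle:yes boundary:no

n_0=8 n_1=27 n_2=33 n_3=11  [Z2]
∂1: piv[dg,dh,di,dj,dn,dq,dy] rk=7  ker:gh,gi,gj,gn,gq,hi,hj,hn,hq,hy,ij,in,iq,iy,jn,jq,jy,nq,ny,qy
∂2: piv[dgj,dgq,dhi,dhn,dij,din,diq,diy,djn,djq,dnq,dqy,ghi,ghj,gij,gin,hiq,hiy,hjy] rk=19  ker:giq,gjq,gnq,hij,hin,hjq,hqy,ijn,ijq,ijy,inq,iqy,jnq,jqy
∂3: piv[dijn,dijq,dinq,djnq,ghij,hijq,hijy,hiqy,hjqy] rk=9  ker:ijnq,ijqy
∂2c = 0
c vs im∂3: residual ≠ 0 ⇒ not boundary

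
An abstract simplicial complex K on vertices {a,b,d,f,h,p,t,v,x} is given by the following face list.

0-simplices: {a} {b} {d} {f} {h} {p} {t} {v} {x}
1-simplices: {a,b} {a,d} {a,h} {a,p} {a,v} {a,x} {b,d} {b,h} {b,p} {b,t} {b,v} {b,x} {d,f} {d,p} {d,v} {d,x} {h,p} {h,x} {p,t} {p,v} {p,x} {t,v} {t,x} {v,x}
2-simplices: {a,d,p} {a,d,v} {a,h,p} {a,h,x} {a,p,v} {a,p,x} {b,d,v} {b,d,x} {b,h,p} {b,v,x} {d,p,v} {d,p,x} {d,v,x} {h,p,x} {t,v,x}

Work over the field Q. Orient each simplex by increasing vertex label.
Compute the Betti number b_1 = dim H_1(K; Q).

b_1=4

n_0=9 n_1=24 n_2=15  [Q]
∂1: piv[ab,ad,ah,ap,av,ax,bt,df] rk=8  ker:bd,bh,bp,bv,bx,dp,dv,dx,hp,hx,pt,pv,px,tv,tx,vx
∂2: piv[adp,adv,ahp,ahx,apv,apx,bdv,bdx,bhp,bvx,dpx,tvx] rk=12  ker:dpv,dvx,hpx
b_1=(24−8)−12=4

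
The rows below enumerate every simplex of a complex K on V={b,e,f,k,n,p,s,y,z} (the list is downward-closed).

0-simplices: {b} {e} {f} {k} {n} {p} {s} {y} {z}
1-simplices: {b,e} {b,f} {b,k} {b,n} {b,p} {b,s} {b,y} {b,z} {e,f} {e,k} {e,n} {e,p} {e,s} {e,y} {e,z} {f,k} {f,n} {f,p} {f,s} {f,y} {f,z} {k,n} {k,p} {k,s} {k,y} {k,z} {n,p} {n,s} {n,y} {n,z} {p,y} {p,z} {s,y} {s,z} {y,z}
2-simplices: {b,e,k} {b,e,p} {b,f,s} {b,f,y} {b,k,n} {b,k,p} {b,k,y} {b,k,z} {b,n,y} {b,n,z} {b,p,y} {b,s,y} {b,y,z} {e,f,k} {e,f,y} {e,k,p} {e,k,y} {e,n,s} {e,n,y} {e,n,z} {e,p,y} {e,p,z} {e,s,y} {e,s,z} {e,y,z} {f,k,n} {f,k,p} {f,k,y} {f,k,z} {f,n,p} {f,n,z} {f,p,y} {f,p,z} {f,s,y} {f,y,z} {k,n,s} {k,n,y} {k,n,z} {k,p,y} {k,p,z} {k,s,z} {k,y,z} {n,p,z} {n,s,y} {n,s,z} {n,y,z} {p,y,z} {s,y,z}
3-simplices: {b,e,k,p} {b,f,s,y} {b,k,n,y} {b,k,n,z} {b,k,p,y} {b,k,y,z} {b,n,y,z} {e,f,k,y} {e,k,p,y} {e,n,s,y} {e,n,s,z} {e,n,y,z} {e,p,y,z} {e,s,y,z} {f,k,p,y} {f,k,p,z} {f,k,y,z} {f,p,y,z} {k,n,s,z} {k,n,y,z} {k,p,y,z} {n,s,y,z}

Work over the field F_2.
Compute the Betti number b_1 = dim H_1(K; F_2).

b_1=0

n_0=9 n_1=35 n_2=48 n_3=22  [Z2]
∂1: piv[be,bf,bk,bn,bp,bs,by,bz] rk=8  ker:ef,ek,en,ep,es,ey,ez,fk,fn,fp,fs,fy,fz,kn,kp,ks,ky,kz,np,ns,ny,nz,py,pz,sy,sz,yz
∂2: piv[bek,bep,bfs,bfy,bkn,bkp,bky,bkz,bny,bnz,bpy,bsy,byz,efk,efy,eky,ens,eny,enz,epz,esy,esz,fkn,fkp,fkz,fnp,kns] rk=27  ker:ekp,epy,eyz,fky,fnz,fpy,fpz,fsy,fyz,kny,knz,kpy,kpz,ksz,kyz,npz,nsy,nsz,nyz,pyz,syz
∂3: piv[bekp,bfsy,bkny,bknz,bkpy,bkyz,bnyz,efky,ekpy,ensy,ensz,enyz,epyz,esyz,fkpy,fkpz,fkyz,fpyz,knsz] rk=19  ker:knyz,kpyz,nsyz
b_1=(35−8)−27=0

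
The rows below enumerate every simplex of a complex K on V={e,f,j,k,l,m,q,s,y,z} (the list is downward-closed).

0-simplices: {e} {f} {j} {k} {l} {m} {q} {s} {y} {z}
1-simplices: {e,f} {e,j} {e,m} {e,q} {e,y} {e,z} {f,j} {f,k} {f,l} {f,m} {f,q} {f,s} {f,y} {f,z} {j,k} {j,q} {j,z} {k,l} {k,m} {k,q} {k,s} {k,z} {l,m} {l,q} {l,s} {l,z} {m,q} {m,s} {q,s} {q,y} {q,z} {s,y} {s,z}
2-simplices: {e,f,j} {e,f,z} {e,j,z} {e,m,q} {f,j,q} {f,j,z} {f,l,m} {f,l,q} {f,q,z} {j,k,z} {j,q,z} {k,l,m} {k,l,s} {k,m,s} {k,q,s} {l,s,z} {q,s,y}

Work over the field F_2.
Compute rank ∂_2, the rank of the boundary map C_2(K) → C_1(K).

n_0=10 n_1=33 n_2=17  [Z2]
∂1: piv[ef,ej,em,eq,ey,ez,fk,fl,fs] rk=9  ker:fj,fm,fq,fy,fz,jk,jq,jz,kl,km,kq,ks,kz,lm,lq,ls,lz,mq,ms,qs,qy,qz,sy,sz
∂2: piv[efj,efz,ejz,emq,fjq,flm,flq,fqz,jkz,klm,kls,kms,kqs,lsz,qsy] rk=15  ker:fjz,jqz
rk∂_2=15

rank∂_2=15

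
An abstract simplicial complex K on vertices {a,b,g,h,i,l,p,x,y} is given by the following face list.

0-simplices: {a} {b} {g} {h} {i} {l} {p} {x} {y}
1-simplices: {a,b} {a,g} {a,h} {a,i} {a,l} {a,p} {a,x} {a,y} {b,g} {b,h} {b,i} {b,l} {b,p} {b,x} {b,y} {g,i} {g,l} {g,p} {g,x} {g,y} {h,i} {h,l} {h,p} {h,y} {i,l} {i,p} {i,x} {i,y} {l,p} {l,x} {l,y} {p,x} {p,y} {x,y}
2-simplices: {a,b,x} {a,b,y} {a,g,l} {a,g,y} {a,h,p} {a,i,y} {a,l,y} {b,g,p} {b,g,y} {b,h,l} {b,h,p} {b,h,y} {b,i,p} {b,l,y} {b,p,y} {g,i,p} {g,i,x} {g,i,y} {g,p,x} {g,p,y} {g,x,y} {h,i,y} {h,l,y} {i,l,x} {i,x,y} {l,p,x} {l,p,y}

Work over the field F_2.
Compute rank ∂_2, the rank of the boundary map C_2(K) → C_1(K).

rank∂_2=24

n_0=9 n_1=34 n_2=27  [Z2]
∂1: piv[ab,ag,ah,ai,al,ap,ax,ay] rk=8  ker:bg,bh,bi,bl,bp,bx,by,gi,gl,gp,gx,gy,hi,hl,hp,hy,il,ip,ix,iy,lp,lx,ly,px,py,xy
∂2: piv[abx,aby,agl,agy,ahp,aiy,aly,bgp,bgy,bhl,bhp,bhy,bip,bly,bpy,gip,gix,giy,gpx,gxy,hiy,ilx,lpx,lpy] rk=24  ker:gpy,hly,ixy
rk∂_2=24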